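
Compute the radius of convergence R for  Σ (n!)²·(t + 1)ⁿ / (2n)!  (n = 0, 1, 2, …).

R = 4

Ratio test: |a_{n+1}/a_n| = (n+1)²/[(2n+1)·(2n+2)] → 1/4 as n → ∞.
The series converges when 1/4 · |t + 1| < 1, giving R = 4.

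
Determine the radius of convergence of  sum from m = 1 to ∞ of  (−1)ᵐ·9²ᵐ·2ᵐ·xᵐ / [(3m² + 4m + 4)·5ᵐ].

R = 5/162

The ratio of consecutive coefficients is [(3m² + 4m + 4)/(3(m+1)² + 4(m+1) + 4)] · 81·2/5 → 162/5.
Thus R = 1/(162/5) = 5/162.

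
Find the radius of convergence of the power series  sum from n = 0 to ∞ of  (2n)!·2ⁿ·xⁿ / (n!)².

Apply the ratio test: |a_{n+1}| / |a_n| = (2n+1)·(2n+2)/(n+1)² · 2, which tends to 8 as n → ∞.
The series converges when 8 · |x| < 1, giving R = 1/8.

R = 1/8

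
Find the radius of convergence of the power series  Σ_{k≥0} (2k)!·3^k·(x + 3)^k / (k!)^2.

R = 1/12

The ratio of consecutive coefficients is (2k+1)·(2k+2)/(k+1)² · 3 → 12.
The series converges when 12 · |x + 3| < 1, giving R = 1/12.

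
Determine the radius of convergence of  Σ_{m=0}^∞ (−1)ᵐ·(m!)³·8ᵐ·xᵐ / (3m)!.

By the ratio test, |a_{m+1}/a_m| = (m+1)³/[(3m+1)·(3m+2)·(3m+3)] · 8 → 8/27.
Thus R = 1/(8/27) = 27/8.

R = 27/8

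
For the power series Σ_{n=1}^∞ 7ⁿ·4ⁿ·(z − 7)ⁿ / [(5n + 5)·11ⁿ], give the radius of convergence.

R = 11/28

By the ratio test, |a_{n+1}/a_n| = [(5n + 5)/(5(n+1) + 5)] · 7·4/11 → 28/11.
Hence the series converges for |z − 7| < 1/(28/11) = 11/28, so the radius of convergence is 11/28.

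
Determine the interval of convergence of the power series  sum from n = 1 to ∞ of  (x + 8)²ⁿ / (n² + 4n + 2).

Ratio test: |a_{n+1}/a_n| = (n² + 4n + 2)/((n+1)² + 4(n+1) + 2) → 1 as n → ∞.
Writing y = (x + 8)², the series in y has radius 1, so |x + 8| < √(1) = 1 and R = 1.
Endpoint x = -7: the terms are on the order of 1/n², so the series converges absolutely by comparison with the p-series (p = 2 > 1).
Check x = -9: the terms are on the order of 1/n², so the series converges absolutely by comparison with the p-series (p = 2 > 1).

[-9, -7]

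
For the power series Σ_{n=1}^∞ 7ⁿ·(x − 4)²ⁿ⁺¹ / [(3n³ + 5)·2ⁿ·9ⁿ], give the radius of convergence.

By the ratio test, |a_{n+1}/a_n| = [(3n³ + 5)/(3(n+1)³ + 5)] · 7/(2·9) → 7/18.
Since the exponent of (x − 4) increases by 2 each term, convergence requires |x − 4|² < 18/7, hence R = 3√14/7.

R = 3√14/7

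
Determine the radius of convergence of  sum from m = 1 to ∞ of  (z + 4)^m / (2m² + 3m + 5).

The ratio of consecutive coefficients is (2m² + 3m + 5)/(2(m+1)² + 3(m+1) + 5) → 1.
Hence R = 1.

R = 1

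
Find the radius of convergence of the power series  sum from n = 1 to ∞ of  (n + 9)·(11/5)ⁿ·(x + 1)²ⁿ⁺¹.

By the ratio test, |a_{n+1}/a_n| = [((n+1) + 9)/(n + 9)] · 11/5 → 11/5.
Since the exponent of (x + 1) increases by 2 each term, convergence requires |x + 1|² < 5/11, hence R = √55/11.

R = √55/11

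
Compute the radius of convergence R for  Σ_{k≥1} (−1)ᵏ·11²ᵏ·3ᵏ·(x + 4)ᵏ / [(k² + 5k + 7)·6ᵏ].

The ratio of consecutive coefficients is [(k² + 5k + 7)/((k+1)² + 5(k+1) + 7)] · 121·3/6 → 121/2.
Hence the series converges for |x + 4| < 1/(121/2) = 2/121, so the radius of convergence is 2/121.

R = 2/121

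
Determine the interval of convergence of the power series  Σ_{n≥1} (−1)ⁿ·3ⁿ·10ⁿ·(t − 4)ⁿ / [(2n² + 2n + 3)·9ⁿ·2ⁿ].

[17/5, 23/5]

Apply the ratio test: |a_{n+1}| / |a_n| = [(2n² + 2n + 3)/(2(n+1)² + 2(n+1) + 3)] · 3·10/(9·2), which tends to 5/3 as n → ∞.
Convergence for |t − 4| · 5/3 < 1, i.e. |t − 4| < 3/5. So R = 3/5.
At t = 23/5: the terms are on the order of 1/n², so the series converges absolutely by comparison with the p-series (p = 2 > 1).
When t = 17/5, the series is dominated by a constant times Σ 1/n², which converges (p = 2 > 1).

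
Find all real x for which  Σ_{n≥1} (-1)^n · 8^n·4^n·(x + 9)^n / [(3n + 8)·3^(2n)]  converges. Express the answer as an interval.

(-297/32, -279/32]

Ratio test: |a_{n+1}/a_n| = [(3n + 8)/(3(n+1) + 8)] · 8·4/9 → 32/9 as n → ∞.
Convergence for |x + 9| · 32/9 < 1, i.e. |x + 9| < 9/32. So R = 9/32.
When x = -279/32, convergence follows from the alternating series test (terms decrease monotonically to 0).
At x = -297/32: the terms behave like c/n; limit comparison with the harmonic series gives divergence.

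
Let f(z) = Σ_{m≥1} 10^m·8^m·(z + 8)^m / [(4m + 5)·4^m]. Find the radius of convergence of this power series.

R = 1/20

Apply the ratio test: |a_{m+1}| / |a_m| = [(4m + 5)/(4(m+1) + 5)] · 10·8/4, which tends to 20 as m → ∞.
The series converges when 20 · |z + 8| < 1, giving R = 1/20.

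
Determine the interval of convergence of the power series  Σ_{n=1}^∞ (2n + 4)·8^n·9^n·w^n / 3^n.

The ratio of consecutive coefficients is [(2(n+1) + 4)/(2n + 4)] · 8·9/3 → 24.
Convergence for |w| · 24 < 1, i.e. |w| < 1/24. So R = 1/24.
When w = 1/24, the terms do not tend to 0, so the series diverges.
At w = -1/24: the n-th term does not approach 0; divergence by the term test.

(-1/24, 1/24)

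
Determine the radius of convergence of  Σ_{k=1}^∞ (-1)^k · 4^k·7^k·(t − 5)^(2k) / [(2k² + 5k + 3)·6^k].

Apply the ratio test: |a_{k+1}| / |a_k| = [(2k² + 5k + 3)/(2(k+1)² + 5(k+1) + 3)] · 4·7/6, which tends to 14/3 as k → ∞.
Successive powers of (t − 5) differ by 2, so the series converges when |t − 5|² · 14/3 < 1, i.e. |t − 5| < √(3/14). So R = √42/14.

R = √42/14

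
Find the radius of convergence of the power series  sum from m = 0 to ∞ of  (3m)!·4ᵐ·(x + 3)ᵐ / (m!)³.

Ratio test: |a_{m+1}/a_m| = (3m+1)·(3m+2)·(3m+3)/(m+1)³ · 4 → 108 as m → ∞.
Convergence for |x + 3| · 108 < 1, i.e. |x + 3| < 1/108. So R = 1/108.

R = 1/108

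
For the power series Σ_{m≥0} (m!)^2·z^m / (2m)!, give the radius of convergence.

Apply the ratio test: |a_{m+1}| / |a_m| = (m+1)²/[(2m+1)·(2m+2)], which tends to 1/4 as m → ∞.
Convergence for |z| · 1/4 < 1, i.e. |z| < 4. So R = 4.

R = 4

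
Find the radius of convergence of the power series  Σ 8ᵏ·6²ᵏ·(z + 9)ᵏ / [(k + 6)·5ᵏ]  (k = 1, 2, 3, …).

Apply the ratio test: |a_{k+1}| / |a_k| = [(k + 6)/((k+1) + 6)] · 8·36/5, which tends to 288/5 as k → ∞.
Hence the series converges for |z + 9| < 1/(288/5) = 5/288, so the radius of convergence is 5/288.

R = 5/288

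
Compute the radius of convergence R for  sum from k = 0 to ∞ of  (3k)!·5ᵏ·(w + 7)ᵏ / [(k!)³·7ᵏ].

Apply the ratio test: |a_{k+1}| / |a_k| = (3k+1)·(3k+2)·(3k+3)/(k+1)³ · 5/7, which tends to 135/7 as k → ∞.
Hence the series converges for |w + 7| < 1/(135/7) = 7/135, so the radius of convergence is 7/135.

R = 7/135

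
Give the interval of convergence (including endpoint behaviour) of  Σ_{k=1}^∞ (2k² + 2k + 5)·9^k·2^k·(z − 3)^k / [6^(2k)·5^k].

(-7, 13)

Ratio test: |a_{k+1}/a_k| = [(2(k+1)² + 2(k+1) + 5)/(2k² + 2k + 5)] · 9·2/(36·5) → 1/10 as k → ∞.
Thus R = 1/(1/10) = 10.
When z = 13, the k-th term does not approach 0; divergence by the term test.
At z = -7: the k-th term does not approach 0; divergence by the term test.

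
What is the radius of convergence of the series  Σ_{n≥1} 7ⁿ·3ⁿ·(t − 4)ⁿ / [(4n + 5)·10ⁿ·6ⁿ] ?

R = 20/7

Ratio test: |a_{n+1}/a_n| = [(4n + 5)/(4(n+1) + 5)] · 7·3/(10·6) → 7/20 as n → ∞.
Hence the series converges for |t − 4| < 1/(7/20) = 20/7, so the radius of convergence is 20/7.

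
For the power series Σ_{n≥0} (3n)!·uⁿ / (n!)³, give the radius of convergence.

The ratio of consecutive coefficients is (3n+1)·(3n+2)·(3n+3)/(n+1)³ → 27.
Hence the series converges for |u| < 1/(27) = 1/27, so the radius of convergence is 1/27.

R = 1/27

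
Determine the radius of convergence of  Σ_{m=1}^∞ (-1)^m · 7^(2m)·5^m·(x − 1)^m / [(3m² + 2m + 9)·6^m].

Apply the ratio test: |a_{m+1}| / |a_m| = [(3m² + 2m + 9)/(3(m+1)² + 2(m+1) + 9)] · 49·5/6, which tends to 245/6 as m → ∞.
Thus R = 1/(245/6) = 6/245.

R = 6/245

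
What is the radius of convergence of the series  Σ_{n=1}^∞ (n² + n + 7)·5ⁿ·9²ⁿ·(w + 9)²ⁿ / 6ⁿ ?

R = √30/45

The ratio of consecutive coefficients is [((n+1)² + (n+1) + 7)/(n² + n + 7)] · 5·81/6 → 135/2.
Since the exponent of (w + 9) increases by 2 each term, convergence requires |w + 9|² < 2/135, hence R = √30/45.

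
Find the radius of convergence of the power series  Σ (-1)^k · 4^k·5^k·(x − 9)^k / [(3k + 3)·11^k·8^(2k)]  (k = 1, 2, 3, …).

R = 176/5

By the ratio test, |a_{k+1}/a_k| = [(3k + 3)/(3(k+1) + 3)] · 4·5/(11·64) → 5/176.
Convergence for |x − 9| · 5/176 < 1, i.e. |x − 9| < 176/5. So R = 176/5.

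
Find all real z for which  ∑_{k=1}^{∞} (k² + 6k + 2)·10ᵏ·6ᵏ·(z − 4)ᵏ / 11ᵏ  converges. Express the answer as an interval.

(229/60, 251/60)

The ratio of consecutive coefficients is [((k+1)² + 6(k+1) + 2)/(k² + 6k + 2)] · 10·6/11 → 60/11.
Thus R = 1/(60/11) = 11/60.
At z = 251/60: the terms have absolute value of order k², which does not tend to 0, so the series diverges by the divergence test.
Endpoint z = 229/60: the terms have absolute value of order k², which does not tend to 0, so the series diverges by the divergence test.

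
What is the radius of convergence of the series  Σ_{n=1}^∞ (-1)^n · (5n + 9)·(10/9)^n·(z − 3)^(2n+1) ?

R = 3√10/10

The ratio of consecutive coefficients is [(5(n+1) + 9)/(5n + 9)] · 10/9 → 10/9.
Since the exponent of (z − 3) increases by 2 each term, convergence requires |z − 3|² < 9/10, hence R = 3√10/10.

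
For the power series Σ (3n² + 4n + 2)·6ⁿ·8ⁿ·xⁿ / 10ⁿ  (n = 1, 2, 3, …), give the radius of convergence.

R = 5/24

The ratio of consecutive coefficients is [(3(n+1)² + 4(n+1) + 2)/(3n² + 4n + 2)] · 6·8/10 → 24/5.
Convergence for |x| · 24/5 < 1, i.e. |x| < 5/24. So R = 5/24.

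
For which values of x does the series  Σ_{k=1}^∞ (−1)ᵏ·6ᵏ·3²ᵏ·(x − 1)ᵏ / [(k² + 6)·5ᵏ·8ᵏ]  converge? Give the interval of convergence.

[7/27, 47/27]

Ratio test: |a_{k+1}/a_k| = [(k² + 6)/((k+1)² + 6)] · 6·9/(5·8) → 27/20 as k → ∞.
Convergence for |x − 1| · 27/20 < 1, i.e. |x − 1| < 20/27. So R = 20/27.
At x = 47/27: the series is dominated by a constant times Σ 1/k², which converges (p = 2 > 1).
Endpoint x = 7/27: the series is dominated by a constant times Σ 1/k², which converges (p = 2 > 1).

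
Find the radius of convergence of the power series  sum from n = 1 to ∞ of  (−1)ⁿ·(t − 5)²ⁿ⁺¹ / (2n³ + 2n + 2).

R = 1

The ratio of consecutive coefficients is (2n³ + 2n + 2)/(2(n+1)³ + 2(n+1) + 2) → 1.
Writing y = (t − 5)², the series in y has radius 1, so |t − 5| < √(1) = 1 and R = 1.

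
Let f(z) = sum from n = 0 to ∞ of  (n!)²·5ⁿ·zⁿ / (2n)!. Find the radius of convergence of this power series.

R = 4/5

Apply the ratio test: |a_{n+1}| / |a_n| = (n+1)²/[(2n+1)·(2n+2)] · 5, which tends to 5/4 as n → ∞.
Thus R = 1/(5/4) = 4/5.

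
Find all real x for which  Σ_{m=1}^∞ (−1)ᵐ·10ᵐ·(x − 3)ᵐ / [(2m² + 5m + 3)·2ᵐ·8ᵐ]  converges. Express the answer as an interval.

The ratio of consecutive coefficients is [(2m² + 5m + 3)/(2(m+1)² + 5(m+1) + 3)] · 10/(2·8) → 5/8.
The series converges when 5/8 · |x − 3| < 1, giving R = 8/5.
At x = 23/5: the terms are on the order of 1/m², so the series converges absolutely by comparison with the p-series (p = 2 > 1).
Check x = 7/5: absolute convergence follows by limit comparison with Σ 1/m².

[7/5, 23/5]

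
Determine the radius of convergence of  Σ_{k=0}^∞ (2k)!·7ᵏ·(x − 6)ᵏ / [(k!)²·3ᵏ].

R = 3/28

Apply the ratio test: |a_{k+1}| / |a_k| = (2k+1)·(2k+2)/(k+1)² · 7/3, which tends to 28/3 as k → ∞.
Thus R = 1/(28/3) = 3/28.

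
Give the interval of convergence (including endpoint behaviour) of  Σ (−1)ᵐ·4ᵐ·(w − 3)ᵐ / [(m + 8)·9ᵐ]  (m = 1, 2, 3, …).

(3/4, 21/4]

By the ratio test, |a_{m+1}/a_m| = [(m + 8)/((m+1) + 8)] · 4/9 → 4/9.
The series converges when 4/9 · |w − 3| < 1, giving R = 9/4.
When w = 21/4, convergence follows from the alternating series test (terms decrease monotonically to 0).
At w = 3/4: the terms behave like c/m; limit comparison with the harmonic series gives divergence.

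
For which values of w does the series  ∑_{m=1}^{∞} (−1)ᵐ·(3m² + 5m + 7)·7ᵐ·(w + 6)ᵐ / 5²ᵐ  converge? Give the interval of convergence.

By the ratio test, |a_{m+1}/a_m| = [(3(m+1)² + 5(m+1) + 7)/(3m² + 5m + 7)] · 7/25 → 7/25.
Thus R = 1/(7/25) = 25/7.
Endpoint w = -17/7: the terms do not tend to 0, so the series diverges.
Endpoint w = -67/7: the terms have absolute value of order m², which does not tend to 0, so the series diverges by the divergence test.

(-67/7, -17/7)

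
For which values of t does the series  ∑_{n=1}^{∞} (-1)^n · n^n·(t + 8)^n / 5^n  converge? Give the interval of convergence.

Root test: |a_n|^(1/n) = n/5 → ∞.
Since the n-th root of |a_n| is unbounded, the series converges only at t = -8; R = 0.

{-8}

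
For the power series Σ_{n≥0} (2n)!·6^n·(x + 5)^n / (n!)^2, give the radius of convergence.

Apply the ratio test: |a_{n+1}| / |a_n| = (2n+1)·(2n+2)/(n+1)² · 6, which tends to 24 as n → ∞.
Convergence for |x + 5| · 24 < 1, i.e. |x + 5| < 1/24. So R = 1/24.

R = 1/24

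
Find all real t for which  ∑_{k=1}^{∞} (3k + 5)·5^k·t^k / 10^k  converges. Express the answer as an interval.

Ratio test: |a_{k+1}/a_k| = [(3(k+1) + 5)/(3k + 5)] · 5/10 → 1/2 as k → ∞.
Convergence for |t| · 1/2 < 1, i.e. |t| < 2. So R = 2.
When t = 2, the k-th term does not approach 0; divergence by the term test.
When t = -2, the terms have absolute value of order k, which does not tend to 0, so the series diverges by the divergence test.

(-2, 2)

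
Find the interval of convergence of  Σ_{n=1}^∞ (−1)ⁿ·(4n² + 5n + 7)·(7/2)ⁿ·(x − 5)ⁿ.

Ratio test: |a_{n+1}/a_n| = [(4(n+1)² + 5(n+1) + 7)/(4n² + 5n + 7)] · 7/2 → 7/2 as n → ∞.
Hence the series converges for |x − 5| < 1/(7/2) = 2/7, so the radius of convergence is 2/7.
At x = 37/7: the terms have absolute value of order n², which does not tend to 0, so the series diverges by the divergence test.
Check x = 33/7: the terms do not tend to 0, so the series diverges.

(33/7, 37/7)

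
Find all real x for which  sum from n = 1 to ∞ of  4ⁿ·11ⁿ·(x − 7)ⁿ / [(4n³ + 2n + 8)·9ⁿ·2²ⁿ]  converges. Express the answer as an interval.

The ratio of consecutive coefficients is [(4n³ + 2n + 8)/(4(n+1)³ + 2(n+1) + 8)] · 4·11/(9·4) → 11/9.
Thus R = 1/(11/9) = 9/11.
Endpoint x = 86/11: the series is dominated by a constant times Σ 1/n³, which converges (p = 3 > 1).
At x = 68/11: absolute convergence follows by limit comparison with Σ 1/n³.

[68/11, 86/11]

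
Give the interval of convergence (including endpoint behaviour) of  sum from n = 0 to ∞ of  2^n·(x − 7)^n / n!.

(−∞, ∞)

By the ratio test, |a_{n+1}/a_n| = 2 · 1/(n+1) → 0.
Since the limit is 0 < 1 for every x, the series converges on all of ℝ and R = ∞.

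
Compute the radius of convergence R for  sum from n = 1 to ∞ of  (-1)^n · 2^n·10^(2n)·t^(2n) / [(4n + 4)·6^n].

Ratio test: |a_{n+1}/a_n| = [(4n + 4)/(4(n+1) + 4)] · 2·100/6 → 100/3 as n → ∞.
Successive powers of t differ by 2, so the series converges when |t|² · 100/3 < 1, i.e. |t| < √(3/100). So R = √3/10.

R = √3/10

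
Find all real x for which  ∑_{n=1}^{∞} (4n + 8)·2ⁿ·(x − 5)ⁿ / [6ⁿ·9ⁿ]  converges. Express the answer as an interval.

(-22, 32)

Apply the ratio test: |a_{n+1}| / |a_n| = [(4(n+1) + 8)/(4n + 8)] · 2/(6·9), which tends to 1/27 as n → ∞.
Convergence for |x − 5| · 1/27 < 1, i.e. |x − 5| < 27. So R = 27.
Check x = 32: the terms do not tend to 0, so the series diverges.
At x = -22: the n-th term does not approach 0; divergence by the term test.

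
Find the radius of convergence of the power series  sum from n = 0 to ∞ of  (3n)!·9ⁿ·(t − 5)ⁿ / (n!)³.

Ratio test: |a_{n+1}/a_n| = (3n+1)·(3n+2)·(3n+3)/(n+1)³ · 9 → 243 as n → ∞.
Convergence for |t − 5| · 243 < 1, i.e. |t − 5| < 1/243. So R = 1/243.

R = 1/243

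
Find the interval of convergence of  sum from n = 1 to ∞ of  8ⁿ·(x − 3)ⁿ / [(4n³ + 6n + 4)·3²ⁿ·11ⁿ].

[-75/8, 123/8]

Apply the ratio test: |a_{n+1}| / |a_n| = [(4n³ + 6n + 4)/(4(n+1)³ + 6(n+1) + 4)] · 8/(9·11), which tends to 8/99 as n → ∞.
Hence the series converges for |x − 3| < 1/(8/99) = 99/8, so the radius of convergence is 99/8.
At x = 123/8: absolute convergence follows by limit comparison with Σ 1/n³.
At x = -75/8: the series is dominated by a constant times Σ 1/n³, which converges (p = 3 > 1).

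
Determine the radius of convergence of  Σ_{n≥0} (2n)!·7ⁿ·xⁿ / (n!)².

R = 1/28

By the ratio test, |a_{n+1}/a_n| = (2n+1)·(2n+2)/(n+1)² · 7 → 28.
Hence the series converges for |x| < 1/(28) = 1/28, so the radius of convergence is 1/28.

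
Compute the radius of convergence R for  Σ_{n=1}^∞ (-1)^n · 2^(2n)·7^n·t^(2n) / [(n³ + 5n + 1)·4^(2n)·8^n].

By the ratio test, |a_{n+1}/a_n| = [(n³ + 5n + 1)/((n+1)³ + 5(n+1) + 1)] · 4·7/(16·8) → 7/32.
Writing y = t², the series in y has radius 32/7, so |t| < √(32/7) and R = 4√14/7.

R = 4√14/7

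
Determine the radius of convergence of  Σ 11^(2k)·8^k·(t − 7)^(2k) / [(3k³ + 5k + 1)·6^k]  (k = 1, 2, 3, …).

R = √3/22

The ratio of consecutive coefficients is [(3k³ + 5k + 1)/(3(k+1)³ + 5(k+1) + 1)] · 121·8/6 → 484/3.
Writing y = (t − 7)², the series in y has radius 3/484, so |t − 7| < √(3/484) and R = √3/22.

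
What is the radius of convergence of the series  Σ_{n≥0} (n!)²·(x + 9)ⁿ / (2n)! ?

Apply the ratio test: |a_{n+1}| / |a_n| = (n+1)²/[(2n+1)·(2n+2)], which tends to 1/4 as n → ∞.
Convergence for |x + 9| · 1/4 < 1, i.e. |x + 9| < 4. So R = 4.

R = 4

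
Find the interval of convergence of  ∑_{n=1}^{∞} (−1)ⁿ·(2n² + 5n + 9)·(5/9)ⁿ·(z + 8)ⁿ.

The ratio of consecutive coefficients is [(2(n+1)² + 5(n+1) + 9)/(2n² + 5n + 9)] · 5/9 → 5/9.
The series converges when 5/9 · |z + 8| < 1, giving R = 9/5.
At z = -31/5: the n-th term does not approach 0; divergence by the term test.
When z = -49/5, the terms do not tend to 0, so the series diverges.

(-49/5, -31/5)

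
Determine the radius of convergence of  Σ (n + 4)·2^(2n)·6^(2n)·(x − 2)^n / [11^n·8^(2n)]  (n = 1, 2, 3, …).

R = 44/9

The ratio of consecutive coefficients is [((n+1) + 4)/(n + 4)] · 4·36/(11·64) → 9/44.
The series converges when 9/44 · |x − 2| < 1, giving R = 44/9.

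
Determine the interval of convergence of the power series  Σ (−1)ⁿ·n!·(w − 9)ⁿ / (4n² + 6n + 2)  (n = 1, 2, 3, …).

{9}

Ratio test: |a_{n+1}/a_n| = (n+1) · (4n² + 6n + 2)/(4(n+1)² + 6(n+1) + 2) → ∞ as n → ∞.
The ratio grows without bound, so the series diverges whenever (w − 9) ≠ 0; it converges only at w = 9. R = 0.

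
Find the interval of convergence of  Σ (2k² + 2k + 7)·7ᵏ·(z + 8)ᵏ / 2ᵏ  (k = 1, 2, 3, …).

(-58/7, -54/7)

By the ratio test, |a_{k+1}/a_k| = [(2(k+1)² + 2(k+1) + 7)/(2k² + 2k + 7)] · 7/2 → 7/2.
The series converges when 7/2 · |z + 8| < 1, giving R = 2/7.
Endpoint z = -54/7: the terms have absolute value of order k², which does not tend to 0, so the series diverges by the divergence test.
At z = -58/7: the terms do not tend to 0, so the series diverges.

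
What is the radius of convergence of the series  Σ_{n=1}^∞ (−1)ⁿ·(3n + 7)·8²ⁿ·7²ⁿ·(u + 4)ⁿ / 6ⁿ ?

Apply the ratio test: |a_{n+1}| / |a_n| = [(3(n+1) + 7)/(3n + 7)] · 64·49/6, which tends to 1568/3 as n → ∞.
The series converges when 1568/3 · |u + 4| < 1, giving R = 3/1568.

R = 3/1568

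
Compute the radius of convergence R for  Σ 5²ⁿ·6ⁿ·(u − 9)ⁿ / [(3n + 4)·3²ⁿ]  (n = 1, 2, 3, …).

Apply the ratio test: |a_{n+1}| / |a_n| = [(3n + 4)/(3(n+1) + 4)] · 25·6/9, which tends to 50/3 as n → ∞.
Thus R = 1/(50/3) = 3/50.

R = 3/50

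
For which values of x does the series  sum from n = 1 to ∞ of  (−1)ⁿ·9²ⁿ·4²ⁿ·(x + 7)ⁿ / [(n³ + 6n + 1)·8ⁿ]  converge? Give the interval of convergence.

[-1135/162, -1133/162]

The ratio of consecutive coefficients is [(n³ + 6n + 1)/((n+1)³ + 6(n+1) + 1)] · 81·16/8 → 162.
Convergence for |x + 7| · 162 < 1, i.e. |x + 7| < 1/162. So R = 1/162.
At x = -1133/162: the terms are on the order of 1/n³, so the series converges absolutely by comparison with the p-series (p = 3 > 1).
Check x = -1135/162: the terms are on the order of 1/n³, so the series converges absolutely by comparison with the p-series (p = 3 > 1).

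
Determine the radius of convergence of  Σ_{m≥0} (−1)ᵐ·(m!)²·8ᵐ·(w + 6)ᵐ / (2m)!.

Ratio test: |a_{m+1}/a_m| = (m+1)²/[(2m+1)·(2m+2)] · 8 → 2 as m → ∞.
Hence the series converges for |w + 6| < 1/(2) = 1/2, so the radius of convergence is 1/2.

R = 1/2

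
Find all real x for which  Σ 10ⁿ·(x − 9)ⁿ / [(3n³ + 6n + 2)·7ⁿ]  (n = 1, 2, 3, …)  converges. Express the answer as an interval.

The ratio of consecutive coefficients is [(3n³ + 6n + 2)/(3(n+1)³ + 6(n+1) + 2)] · 10/7 → 10/7.
Convergence for |x − 9| · 10/7 < 1, i.e. |x − 9| < 7/10. So R = 7/10.
Endpoint x = 97/10: absolute convergence follows by limit comparison with Σ 1/n³.
Check x = 83/10: absolute convergence follows by limit comparison with Σ 1/n³.

[83/10, 97/10]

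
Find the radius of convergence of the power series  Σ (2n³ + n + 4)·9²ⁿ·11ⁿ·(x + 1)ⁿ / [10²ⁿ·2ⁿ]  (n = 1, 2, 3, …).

R = 200/891

The ratio of consecutive coefficients is [(2(n+1)³ + (n+1) + 4)/(2n³ + n + 4)] · 81·11/(100·2) → 891/200.
Hence the series converges for |x + 1| < 1/(891/200) = 200/891, so the radius of convergence is 200/891.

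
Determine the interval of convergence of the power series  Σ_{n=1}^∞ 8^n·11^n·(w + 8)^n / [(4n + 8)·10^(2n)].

[-201/22, -151/22)

By the ratio test, |a_{n+1}/a_n| = [(4n + 8)/(4(n+1) + 8)] · 8·11/100 → 22/25.
Thus R = 1/(22/25) = 25/22.
At w = -151/22: comparison with the harmonic series Σ 1/n shows the series diverges.
Check w = -201/22: an alternating series whose terms decrease to 0 in absolute value, so it converges by the Leibniz criterion.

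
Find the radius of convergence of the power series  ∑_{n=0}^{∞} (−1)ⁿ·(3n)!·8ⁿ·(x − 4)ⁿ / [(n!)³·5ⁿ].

R = 5/216

By the ratio test, |a_{n+1}/a_n| = (3n+1)·(3n+2)·(3n+3)/(n+1)³ · 8/5 → 216/5.
Thus R = 1/(216/5) = 5/216.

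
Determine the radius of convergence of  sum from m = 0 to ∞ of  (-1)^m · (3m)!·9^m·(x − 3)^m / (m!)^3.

R = 1/243

Ratio test: |a_{m+1}/a_m| = (3m+1)·(3m+2)·(3m+3)/(m+1)³ · 9 → 243 as m → ∞.
Hence the series converges for |x − 3| < 1/(243) = 1/243, so the radius of convergence is 1/243.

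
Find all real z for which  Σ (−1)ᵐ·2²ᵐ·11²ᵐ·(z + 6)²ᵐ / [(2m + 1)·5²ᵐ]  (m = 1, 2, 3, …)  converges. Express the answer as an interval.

[-137/22, -127/22]

By the ratio test, |a_{m+1}/a_m| = [(2m + 1)/(2(m+1) + 1)] · 4·121/25 → 484/25.
Since the exponent of (z + 6) increases by 2 each term, convergence requires |z + 6|² < 25/484, hence R = 5/22.
When z = -127/22, an alternating series whose terms decrease to 0 in absolute value, so it converges by the Leibniz criterion.
Endpoint z = -137/22: convergence follows from the alternating series test (terms decrease monotonically to 0).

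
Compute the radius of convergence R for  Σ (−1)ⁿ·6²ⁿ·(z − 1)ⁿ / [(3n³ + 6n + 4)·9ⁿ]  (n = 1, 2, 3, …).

R = 1/4

The ratio of consecutive coefficients is [(3n³ + 6n + 4)/(3(n+1)³ + 6(n+1) + 4)] · 36/9 → 4.
Thus R = 1/(4) = 1/4.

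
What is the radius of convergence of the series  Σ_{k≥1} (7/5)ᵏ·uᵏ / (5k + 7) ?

R = 5/7

By the ratio test, |a_{k+1}/a_k| = [(5k + 7)/(5(k+1) + 7)] · 7/5 → 7/5.
Hence the series converges for |u| < 1/(7/5) = 5/7, so the radius of convergence is 5/7.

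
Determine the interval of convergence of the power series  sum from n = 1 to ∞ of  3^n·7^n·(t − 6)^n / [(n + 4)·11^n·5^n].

[71/21, 181/21)

Ratio test: |a_{n+1}/a_n| = [(n + 4)/((n+1) + 4)] · 3·7/(11·5) → 21/55 as n → ∞.
Thus R = 1/(21/55) = 55/21.
Check t = 181/21: the terms are asymptotic to a nonzero constant times 1/n, so the series diverges by limit comparison with Σ 1/n.
Endpoint t = 71/21: the terms alternate in sign and decrease monotonically to 0 in absolute value (size ~ c/n), so the alternating series test gives convergence.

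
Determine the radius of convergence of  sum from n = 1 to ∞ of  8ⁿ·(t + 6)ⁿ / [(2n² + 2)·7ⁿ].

R = 7/8

Ratio test: |a_{n+1}/a_n| = [(2n² + 2)/(2(n+1)² + 2)] · 8/7 → 8/7 as n → ∞.
Hence the series converges for |t + 6| < 1/(8/7) = 7/8, so the radius of convergence is 7/8.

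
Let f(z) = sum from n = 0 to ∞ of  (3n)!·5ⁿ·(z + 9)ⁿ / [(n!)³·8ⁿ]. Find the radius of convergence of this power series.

Apply the ratio test: |a_{n+1}| / |a_n| = (3n+1)·(3n+2)·(3n+3)/(n+1)³ · 5/8, which tends to 135/8 as n → ∞.
Convergence for |z + 9| · 135/8 < 1, i.e. |z + 9| < 8/135. So R = 8/135.

R = 8/135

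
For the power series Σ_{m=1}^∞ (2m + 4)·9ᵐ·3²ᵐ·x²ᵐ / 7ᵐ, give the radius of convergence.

R = √7/9

Apply the ratio test: |a_{m+1}| / |a_m| = [(2(m+1) + 4)/(2m + 4)] · 9·9/7, which tends to 81/7 as m → ∞.
Writing y = x², the series in y has radius 7/81, so |x| < √(7/81) and R = √7/9.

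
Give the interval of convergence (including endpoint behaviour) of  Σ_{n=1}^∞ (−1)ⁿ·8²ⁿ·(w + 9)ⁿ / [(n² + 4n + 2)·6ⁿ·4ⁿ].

Apply the ratio test: |a_{n+1}| / |a_n| = [(n² + 4n + 2)/((n+1)² + 4(n+1) + 2)] · 64/(6·4), which tends to 8/3 as n → ∞.
Hence the series converges for |w + 9| < 1/(8/3) = 3/8, so the radius of convergence is 3/8.
At w = -69/8: the series is dominated by a constant times Σ 1/n², which converges (p = 2 > 1).
Check w = -75/8: absolute convergence follows by limit comparison with Σ 1/n².

[-75/8, -69/8]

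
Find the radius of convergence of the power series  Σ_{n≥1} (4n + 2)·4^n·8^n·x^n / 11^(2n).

R = 121/32

The ratio of consecutive coefficients is [(4(n+1) + 2)/(4n + 2)] · 4·8/121 → 32/121.
Convergence for |x| · 32/121 < 1, i.e. |x| < 121/32. So R = 121/32.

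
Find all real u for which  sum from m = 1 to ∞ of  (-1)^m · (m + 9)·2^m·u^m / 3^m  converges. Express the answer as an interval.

By the ratio test, |a_{m+1}/a_m| = [((m+1) + 9)/(m + 9)] · 2/3 → 2/3.
The series converges when 2/3 · |u| < 1, giving R = 3/2.
Endpoint u = 3/2: the terms do not tend to 0, so the series diverges.
Endpoint u = -3/2: the terms do not tend to 0, so the series diverges.

(-3/2, 3/2)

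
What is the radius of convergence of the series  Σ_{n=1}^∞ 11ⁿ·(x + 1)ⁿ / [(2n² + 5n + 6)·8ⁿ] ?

R = 8/11

Ratio test: |a_{n+1}/a_n| = [(2n² + 5n + 6)/(2(n+1)² + 5(n+1) + 6)] · 11/8 → 11/8 as n → ∞.
Thus R = 1/(11/8) = 8/11.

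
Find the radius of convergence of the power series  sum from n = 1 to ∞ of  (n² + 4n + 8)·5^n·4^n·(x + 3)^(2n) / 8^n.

Ratio test: |a_{n+1}/a_n| = [((n+1)² + 4(n+1) + 8)/(n² + 4n + 8)] · 5·4/8 → 5/2 as n → ∞.
Since the exponent of (x + 3) increases by 2 each term, convergence requires |x + 3|² < 2/5, hence R = √10/5.

R = √10/5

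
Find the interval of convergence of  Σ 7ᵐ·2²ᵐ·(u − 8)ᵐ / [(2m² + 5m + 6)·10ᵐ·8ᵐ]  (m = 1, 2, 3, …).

[36/7, 76/7]

Ratio test: |a_{m+1}/a_m| = [(2m² + 5m + 6)/(2(m+1)² + 5(m+1) + 6)] · 7·4/(10·8) → 7/20 as m → ∞.
Thus R = 1/(7/20) = 20/7.
Check u = 76/7: absolute convergence follows by limit comparison with Σ 1/m².
Check u = 36/7: the terms are on the order of 1/m², so the series converges absolutely by comparison with the p-series (p = 2 > 1).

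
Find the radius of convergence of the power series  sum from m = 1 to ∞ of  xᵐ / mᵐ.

Root test: |a_m|^(1/m) = 1/m → 0.
The limit is 0 for every x, so R = ∞.

R = ∞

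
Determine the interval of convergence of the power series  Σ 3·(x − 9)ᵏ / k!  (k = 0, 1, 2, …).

Apply the ratio test: |a_{k+1}| / |a_k| = 3/3 · 1/(k+1), which tends to 0 as k → ∞.
The ratio tends to 0 regardless of x, hence R = ∞.

(−∞, ∞)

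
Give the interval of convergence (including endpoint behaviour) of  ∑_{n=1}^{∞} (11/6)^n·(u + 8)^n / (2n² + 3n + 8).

Apply the ratio test: |a_{n+1}| / |a_n| = [(2n² + 3n + 8)/(2(n+1)² + 3(n+1) + 8)] · 11/6, which tends to 11/6 as n → ∞.
Hence the series converges for |u + 8| < 1/(11/6) = 6/11, so the radius of convergence is 6/11.
When u = -82/11, the series is dominated by a constant times Σ 1/n², which converges (p = 2 > 1).
When u = -94/11, absolute convergence follows by limit comparison with Σ 1/n².

[-94/11, -82/11]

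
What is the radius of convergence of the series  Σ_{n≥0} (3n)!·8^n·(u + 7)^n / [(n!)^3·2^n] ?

R = 1/108

Apply the ratio test: |a_{n+1}| / |a_n| = (3n+1)·(3n+2)·(3n+3)/(n+1)³ · 8/2, which tends to 108 as n → ∞.
Hence the series converges for |u + 7| < 1/(108) = 1/108, so the radius of convergence is 1/108.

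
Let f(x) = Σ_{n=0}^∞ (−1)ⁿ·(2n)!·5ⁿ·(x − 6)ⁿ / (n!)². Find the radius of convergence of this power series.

Ratio test: |a_{n+1}/a_n| = (2n+1)·(2n+2)/(n+1)² · 5 → 20 as n → ∞.
Hence the series converges for |x − 6| < 1/(20) = 1/20, so the radius of convergence is 1/20.

R = 1/20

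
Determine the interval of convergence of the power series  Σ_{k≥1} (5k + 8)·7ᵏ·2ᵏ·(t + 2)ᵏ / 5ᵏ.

By the ratio test, |a_{k+1}/a_k| = [(5(k+1) + 8)/(5k + 8)] · 7·2/5 → 14/5.
Convergence for |t + 2| · 14/5 < 1, i.e. |t + 2| < 5/14. So R = 5/14.
Endpoint t = -23/14: the k-th term does not approach 0; divergence by the term test.
When t = -33/14, the terms have absolute value of order k, which does not tend to 0, so the series diverges by the divergence test.

(-33/14, -23/14)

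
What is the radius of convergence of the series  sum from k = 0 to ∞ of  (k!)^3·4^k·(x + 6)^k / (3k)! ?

Apply the ratio test: |a_{k+1}| / |a_k| = (k+1)³/[(3k+1)·(3k+2)·(3k+3)] · 4, which tends to 4/27 as k → ∞.
Hence the series converges for |x + 6| < 1/(4/27) = 27/4, so the radius of convergence is 27/4.

R = 27/4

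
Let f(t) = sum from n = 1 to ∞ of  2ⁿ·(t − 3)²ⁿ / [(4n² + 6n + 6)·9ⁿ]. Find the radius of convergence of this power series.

Ratio test: |a_{n+1}/a_n| = [(4n² + 6n + 6)/(4(n+1)² + 6(n+1) + 6)] · 2/9 → 2/9 as n → ∞.
Successive powers of (t − 3) differ by 2, so the series converges when |t − 3|² · 2/9 < 1, i.e. |t − 3| < √(9/2). So R = 3√2/2.

R = 3√2/2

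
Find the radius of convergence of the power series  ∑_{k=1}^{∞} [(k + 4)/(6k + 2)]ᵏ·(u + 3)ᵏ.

R = 6

By the Cauchy root test, |a_k|^(1/k) = (k + 4)/(6k + 2) → 1/6.
The series converges when 1/6 · |u + 3| < 1, giving R = 6.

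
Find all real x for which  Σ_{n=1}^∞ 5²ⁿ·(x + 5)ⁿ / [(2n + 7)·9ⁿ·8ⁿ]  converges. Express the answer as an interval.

By the ratio test, |a_{n+1}/a_n| = [(2n + 7)/(2(n+1) + 7)] · 25/(9·8) → 25/72.
The series converges when 25/72 · |x + 5| < 1, giving R = 72/25.
Endpoint x = -53/25: the terms behave like c/n; limit comparison with the harmonic series gives divergence.
Endpoint x = -197/25: an alternating series whose terms decrease to 0 in absolute value, so it converges by the Leibniz criterion.

[-197/25, -53/25)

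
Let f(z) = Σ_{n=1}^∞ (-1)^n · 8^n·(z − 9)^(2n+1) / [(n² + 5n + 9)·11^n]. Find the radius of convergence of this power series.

R = √22/4

By the ratio test, |a_{n+1}/a_n| = [(n² + 5n + 9)/((n+1)² + 5(n+1) + 9)] · 8/11 → 8/11.
Successive powers of (z − 9) differ by 2, so the series converges when |z − 9|² · 8/11 < 1, i.e. |z − 9| < √(11/8). So R = √22/4.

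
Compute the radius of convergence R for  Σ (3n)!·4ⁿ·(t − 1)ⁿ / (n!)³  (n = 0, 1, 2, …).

Ratio test: |a_{n+1}/a_n| = (3n+1)·(3n+2)·(3n+3)/(n+1)³ · 4 → 108 as n → ∞.
Hence the series converges for |t − 1| < 1/(108) = 1/108, so the radius of convergence is 1/108.

R = 1/108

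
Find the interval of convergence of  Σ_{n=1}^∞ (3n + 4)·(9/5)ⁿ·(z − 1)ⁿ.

By the ratio test, |a_{n+1}/a_n| = [(3(n+1) + 4)/(3n + 4)] · 9/5 → 9/5.
The series converges when 9/5 · |z − 1| < 1, giving R = 5/9.
Endpoint z = 14/9: the terms have absolute value of order n, which does not tend to 0, so the series diverges by the divergence test.
When z = 4/9, the terms have absolute value of order n, which does not tend to 0, so the series diverges by the divergence test.

(4/9, 14/9)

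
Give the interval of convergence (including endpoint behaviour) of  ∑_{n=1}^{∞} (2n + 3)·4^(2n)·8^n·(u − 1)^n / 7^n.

(121/128, 135/128)

By the ratio test, |a_{n+1}/a_n| = [(2(n+1) + 3)/(2n + 3)] · 16·8/7 → 128/7.
Thus R = 1/(128/7) = 7/128.
At u = 135/128: the terms have absolute value of order n, which does not tend to 0, so the series diverges by the divergence test.
Endpoint u = 121/128: the terms do not tend to 0, so the series diverges.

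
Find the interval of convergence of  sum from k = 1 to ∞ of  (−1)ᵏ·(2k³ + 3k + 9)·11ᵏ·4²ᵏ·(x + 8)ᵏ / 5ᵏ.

(-1413/176, -1403/176)

Ratio test: |a_{k+1}/a_k| = [(2(k+1)³ + 3(k+1) + 9)/(2k³ + 3k + 9)] · 11·16/5 → 176/5 as k → ∞.
Convergence for |x + 8| · 176/5 < 1, i.e. |x + 8| < 5/176. So R = 5/176.
Endpoint x = -1403/176: the terms have absolute value of order k³, which does not tend to 0, so the series diverges by the divergence test.
At x = -1413/176: the terms have absolute value of order k³, which does not tend to 0, so the series diverges by the divergence test.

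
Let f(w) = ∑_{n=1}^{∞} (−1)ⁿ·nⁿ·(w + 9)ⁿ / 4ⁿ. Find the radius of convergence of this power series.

By the Cauchy root test, |a_n|^(1/n) = n/4 → ∞.
Since the n-th root of |a_n| is unbounded, the series converges only at w = -9; R = 0.

R = 0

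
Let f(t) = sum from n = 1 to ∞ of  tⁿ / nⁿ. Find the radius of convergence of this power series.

Root test: |a_n|^(1/n) = 1/n → 0.
The limit is 0 for every t, so R = ∞.

R = ∞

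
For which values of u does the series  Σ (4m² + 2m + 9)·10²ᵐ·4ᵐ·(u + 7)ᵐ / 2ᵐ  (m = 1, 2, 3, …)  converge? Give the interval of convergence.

By the ratio test, |a_{m+1}/a_m| = [(4(m+1)² + 2(m+1) + 9)/(4m² + 2m + 9)] · 100·4/2 → 200.
Hence the series converges for |u + 7| < 1/(200) = 1/200, so the radius of convergence is 1/200.
When u = -1399/200, the terms have absolute value of order m², which does not tend to 0, so the series diverges by the divergence test.
Endpoint u = -1401/200: the terms have absolute value of order m², which does not tend to 0, so the series diverges by the divergence test.

(-1401/200, -1399/200)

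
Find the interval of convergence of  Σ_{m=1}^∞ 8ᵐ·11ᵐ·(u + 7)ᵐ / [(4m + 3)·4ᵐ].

[-155/22, -153/22)

The ratio of consecutive coefficients is [(4m + 3)/(4(m+1) + 3)] · 8·11/4 → 22.
Hence the series converges for |u + 7| < 1/(22) = 1/22, so the radius of convergence is 1/22.
Check u = -153/22: the terms are asymptotic to a nonzero constant times 1/m, so the series diverges by limit comparison with Σ 1/m.
When u = -155/22, an alternating series whose terms decrease to 0 in absolute value, so it converges by the Leibniz criterion.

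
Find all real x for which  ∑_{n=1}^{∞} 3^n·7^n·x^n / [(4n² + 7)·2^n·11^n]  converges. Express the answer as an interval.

The ratio of consecutive coefficients is [(4n² + 7)/(4(n+1)² + 7)] · 3·7/(2·11) → 21/22.
The series converges when 21/22 · |x| < 1, giving R = 22/21.
When x = 22/21, the terms are on the order of 1/n², so the series converges absolutely by comparison with the p-series (p = 2 > 1).
Endpoint x = -22/21: the terms are on the order of 1/n², so the series converges absolutely by comparison with the p-series (p = 2 > 1).

[-22/21, 22/21]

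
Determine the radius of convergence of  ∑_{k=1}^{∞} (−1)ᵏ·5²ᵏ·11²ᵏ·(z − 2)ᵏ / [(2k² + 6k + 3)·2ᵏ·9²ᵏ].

R = 162/3025

By the ratio test, |a_{k+1}/a_k| = [(2k² + 6k + 3)/(2(k+1)² + 6(k+1) + 3)] · 25·121/(2·81) → 3025/162.
Hence the series converges for |z − 2| < 1/(3025/162) = 162/3025, so the radius of convergence is 162/3025.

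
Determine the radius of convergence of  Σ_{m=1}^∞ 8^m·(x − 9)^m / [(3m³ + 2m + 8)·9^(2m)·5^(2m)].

R = 2025/8

Apply the ratio test: |a_{m+1}| / |a_m| = [(3m³ + 2m + 8)/(3(m+1)³ + 2(m+1) + 8)] · 8/(81·25), which tends to 8/2025 as m → ∞.
Convergence for |x − 9| · 8/2025 < 1, i.e. |x − 9| < 2025/8. So R = 2025/8.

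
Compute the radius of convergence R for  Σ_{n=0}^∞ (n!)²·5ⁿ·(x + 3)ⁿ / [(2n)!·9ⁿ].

The ratio of consecutive coefficients is (n+1)²/[(2n+1)·(2n+2)] · 5/9 → 5/36.
Convergence for |x + 3| · 5/36 < 1, i.e. |x + 3| < 36/5. So R = 36/5.

R = 36/5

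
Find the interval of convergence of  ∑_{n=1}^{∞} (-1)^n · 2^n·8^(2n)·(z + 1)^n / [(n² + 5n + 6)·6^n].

By the ratio test, |a_{n+1}/a_n| = [(n² + 5n + 6)/((n+1)² + 5(n+1) + 6)] · 2·64/6 → 64/3.
The series converges when 64/3 · |z + 1| < 1, giving R = 3/64.
At z = -61/64: the terms are on the order of 1/n², so the series converges absolutely by comparison with the p-series (p = 2 > 1).
When z = -67/64, the terms are on the order of 1/n², so the series converges absolutely by comparison with the p-series (p = 2 > 1).

[-67/64, -61/64]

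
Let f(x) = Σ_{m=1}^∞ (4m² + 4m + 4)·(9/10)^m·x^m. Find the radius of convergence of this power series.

R = 10/9

The ratio of consecutive coefficients is [(4(m+1)² + 4(m+1) + 4)/(4m² + 4m + 4)] · 9/10 → 9/10.
Thus R = 1/(9/10) = 10/9.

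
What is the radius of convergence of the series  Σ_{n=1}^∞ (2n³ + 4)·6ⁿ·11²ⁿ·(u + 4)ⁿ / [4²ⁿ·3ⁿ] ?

R = 8/121

Ratio test: |a_{n+1}/a_n| = [(2(n+1)³ + 4)/(2n³ + 4)] · 6·121/(16·3) → 121/8 as n → ∞.
Convergence for |u + 4| · 121/8 < 1, i.e. |u + 4| < 8/121. So R = 8/121.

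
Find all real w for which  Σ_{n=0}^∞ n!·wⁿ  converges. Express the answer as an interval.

The ratio of consecutive coefficients is (n+1) → ∞.
The ratio grows without bound, so the series diverges whenever w ≠ 0; it converges only at w = 0. R = 0.

{0}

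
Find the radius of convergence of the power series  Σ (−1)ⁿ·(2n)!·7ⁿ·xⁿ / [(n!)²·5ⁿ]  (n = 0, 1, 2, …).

R = 5/28

By the ratio test, |a_{n+1}/a_n| = (2n+1)·(2n+2)/(n+1)² · 7/5 → 28/5.
The series converges when 28/5 · |x| < 1, giving R = 5/28.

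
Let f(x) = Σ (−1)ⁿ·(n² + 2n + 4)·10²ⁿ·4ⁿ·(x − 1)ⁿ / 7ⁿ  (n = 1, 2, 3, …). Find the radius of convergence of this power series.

By the ratio test, |a_{n+1}/a_n| = [((n+1)² + 2(n+1) + 4)/(n² + 2n + 4)] · 100·4/7 → 400/7.
The series converges when 400/7 · |x − 1| < 1, giving R = 7/400.

R = 7/400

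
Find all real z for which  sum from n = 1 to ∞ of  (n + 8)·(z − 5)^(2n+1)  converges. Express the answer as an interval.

The ratio of consecutive coefficients is ((n+1) + 8)/(n + 8) → 1.
Writing y = (z − 5)², the series in y has radius 1, so |z − 5| < √(1) = 1 and R = 1.
At z = 6: the terms do not tend to 0, so the series diverges.
When z = 4, the n-th term does not approach 0; divergence by the term test.

(4, 6)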